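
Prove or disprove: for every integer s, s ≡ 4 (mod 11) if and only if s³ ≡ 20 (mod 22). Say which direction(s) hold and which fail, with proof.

(⟸) The residues r modulo 22 with r³ ≡ 20 (mod 22) are exactly {4}, and each is ≡ 4 (mod 11).

(⟹) This fails: take s = 15. Then 15 ≡ 4 (mod 11), but 15³ = 3375 ≡ 9 (mod 22), not 20.

The forward direction fails; the converse holds.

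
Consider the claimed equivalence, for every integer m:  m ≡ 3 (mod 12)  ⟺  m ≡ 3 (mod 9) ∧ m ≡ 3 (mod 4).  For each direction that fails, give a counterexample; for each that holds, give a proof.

(⟹) This fails: m = 27 gives 27 ≡ 3 (mod 12) but 27 ≡ 0 (mod 9), so the conjunction on the right does not hold.

(⟸) Conversely, if m ≡ 3 (mod 9) and m ≡ 3 (mod 4), then by the Chinese remainder theorem m ≡ 3 (mod 36). Since 3 ≡ 3 (mod 12) and 12 ∣ 36, we get m ≡ 3 (mod 12).

Only the reverse direction holds.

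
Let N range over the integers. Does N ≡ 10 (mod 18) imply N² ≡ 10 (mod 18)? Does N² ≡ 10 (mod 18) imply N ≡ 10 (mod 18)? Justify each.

Not equivalent: only (⇒) holds.

[⇒] Suppose N ≡ 10 (mod 18). Write N = 18j + 10. Then (18j + 10)² = 324j² + 360j + 100 = 18(18j² + 20j + 5) + 10, so N² ≡ 10 (mod 18).

[⇐] This fails: take N = 8. Then 8² = 64 ≡ 10 (mod 18), yet 8 ≡ 8 (mod 18), not 10.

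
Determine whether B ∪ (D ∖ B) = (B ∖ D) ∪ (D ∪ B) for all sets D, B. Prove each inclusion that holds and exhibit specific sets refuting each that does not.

The two sets are equal.

Forward inclusion. Let x ∈ B ∪ (D ∖ B). Then either x ∈ D and x ∉ B; or x ∈ B and x ∉ D; or x ∈ D ∩ B. In each case x ∈ (B ∖ D) ∪ (D ∪ B), so B ∪ (D ∖ B) ⊆ (B ∖ D) ∪ (D ∪ B).

Reverse inclusion. Let x ∈ (B ∖ D) ∪ (D ∪ B). Then either x ∈ D and x ∉ B; or x ∈ B and x ∉ D; or x ∈ D ∩ B. In each case x ∈ B ∪ (D ∖ B), so (B ∖ D) ∪ (D ∪ B) ⊆ B ∪ (D ∖ B).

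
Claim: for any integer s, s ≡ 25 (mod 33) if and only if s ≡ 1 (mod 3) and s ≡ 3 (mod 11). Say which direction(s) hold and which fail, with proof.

Equivalent; both directions hold.

(→) Suppose s ≡ 25 (mod 33); write s = 33j + 25. Since 3 ∣ 33, reducing mod 3 gives s ≡ 25 ≡ 1 (mod 3); since 11 ∣ 33, reducing mod 11 gives s ≡ 25 ≡ 3 (mod 11).

(←) Conversely, if s ≡ 1 (mod 3) and s ≡ 3 (mod 11), then by the Chinese remainder theorem s ≡ 25 (mod 33). This is exactly s ≡ 25 (mod 33).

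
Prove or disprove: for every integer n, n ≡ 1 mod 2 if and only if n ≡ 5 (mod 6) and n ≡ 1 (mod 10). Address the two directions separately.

Only the converse holds.

(→) This fails: n = 1 gives 1 ≡ 1 (mod 2) but 1 ≡ 1 (mod 6), so the conjunction on the right does not hold.

(←) Conversely, if n ≡ 5 (mod 6) and n ≡ 1 (mod 10), then by the Chinese remainder theorem n ≡ 11 (mod 30). Since 11 ≡ 1 (mod 2) and 2 ∣ 30, we get n ≡ 1 (mod 2).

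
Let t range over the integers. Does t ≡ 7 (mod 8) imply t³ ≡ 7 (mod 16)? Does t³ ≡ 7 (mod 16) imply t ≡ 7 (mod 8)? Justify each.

(⟹) This fails: take t = 15. Then 15 ≡ 7 (mod 8), but 15³ = 3375 ≡ 15 (mod 16), not 7.

(⟸) Conversely, the residues r modulo 16 with r³ ≡ 7 (mod 16) are exactly {7}, and each is ≡ 7 (mod 8).

Not equivalent: only (⇐) holds.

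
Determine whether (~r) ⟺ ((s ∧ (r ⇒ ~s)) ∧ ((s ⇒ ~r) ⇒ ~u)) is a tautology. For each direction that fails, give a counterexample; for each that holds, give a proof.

Forward direction. This fails. Under r = F, u = F, s = F, the left side is true but the right side is false.

Converse. Assume the antecedent. If r is true, the antecedent cannot hold. If r is false, ~r reduces to true regardless of the other variables. Either way ~r holds.

Only the reverse direction holds.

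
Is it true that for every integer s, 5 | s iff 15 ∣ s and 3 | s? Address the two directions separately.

(⇒) fails; (⇐) holds.

Forward direction. This fails: take s = 5. Certainly 5 ∣ 5, but 15 ∤ 5.

Converse. Suppose 15 ∣ s and 3 ∣ s. Any common multiple of 15 and 3 is a multiple of their lcm; here lcm(15, 3) = 15·3/gcd(15, 3) = 45/3 = 15, so 15 ∣ s. Since 5 ∣ 15, it follows that 5 ∣ s.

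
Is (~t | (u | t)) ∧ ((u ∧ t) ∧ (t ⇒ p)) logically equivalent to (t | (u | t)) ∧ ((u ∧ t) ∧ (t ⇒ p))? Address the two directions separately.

The biconditional holds.

[⇒] Assume the antecedent. If p is true, the antecedent forces (p = T, u = T, t = T), and the consequent holds there. If p is false, the antecedent cannot hold. Either way the consequent holds.

[⇐] Assume the antecedent. If p is true, the antecedent forces (p = T, u = T, t = T), and the consequent holds there. If p is false, the antecedent cannot hold. Either way the consequent holds.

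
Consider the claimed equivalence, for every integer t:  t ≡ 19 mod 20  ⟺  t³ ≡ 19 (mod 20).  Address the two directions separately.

Both implications hold.

(←) Suppose t³ ≡ 19 (mod 20). The only residue r in {0, …, 19} with r³ ≡ 19 (mod 20) is r = 19, so t ≡ 19 (mod 20).

(→) Suppose t ≡ 19 mod 20. Write t = 20j + 19. Then (20j + 19)³ = 8000j³ + 22800j² + 21660j + 6859 = 20(400j³ + 1140j² + 1083j + 342) + 19, so t³ ≡ 19 (mod 20).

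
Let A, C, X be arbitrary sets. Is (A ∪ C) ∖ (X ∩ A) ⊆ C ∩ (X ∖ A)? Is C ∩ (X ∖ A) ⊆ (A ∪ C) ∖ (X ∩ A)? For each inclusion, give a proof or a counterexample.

Only the reverse inclusion holds.

(⊆) This inclusion fails. Take A = {1}, C = ∅, X = ∅; then 1 ∈ (A ∪ C) ∖ (X ∩ A) but 1 ∉ C ∩ (X ∖ A).

(⊇) Let x ∈ C ∩ (X ∖ A). Then x ∈ C ∩ X and x ∉ A, from which x ∈ (A ∪ C) ∖ (X ∩ A).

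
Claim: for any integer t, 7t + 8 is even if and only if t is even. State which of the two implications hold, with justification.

Both implications hold.

(←) Suppose t is even; write t = 2j. Then 7t + 8 = 7·(2j) + 8 = 2·7j + 8, which is even.

(→) Suppose 7t + 8 is even. Since 7 is odd, 7t and t have the same parity, so 7t + 8 ≡ t + 8 (mod 2). As 8 is even, 7t + 8 is even exactly when t is even. Thus t is even.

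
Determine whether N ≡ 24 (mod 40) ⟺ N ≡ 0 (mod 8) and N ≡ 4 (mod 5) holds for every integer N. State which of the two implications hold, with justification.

Forward direction. Suppose N ≡ 24 (mod 40); write N = 40j + 24. Since 8 ∣ 40, reducing mod 8 gives N ≡ 24 ≡ 0 (mod 8); since 5 ∣ 40, reducing mod 5 gives N ≡ 24 ≡ 4 (mod 5).

Converse. If N ≡ 0 (mod 8) and N ≡ 4 (mod 5), then by the Chinese remainder theorem N ≡ 24 (mod 40). This is exactly N ≡ 24 (mod 40).

Both directions hold; the statement is true.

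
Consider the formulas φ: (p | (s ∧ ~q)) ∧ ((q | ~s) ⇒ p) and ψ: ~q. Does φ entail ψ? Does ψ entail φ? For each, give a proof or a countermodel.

(⇒) fails and (⇐) fails.

(⇒) This fails. Under p = T, q = T, s = F, the left side is true but the right side is false.

(⇐) This fails. Under p = F, q = F, s = F, the left side is false but the right side is true.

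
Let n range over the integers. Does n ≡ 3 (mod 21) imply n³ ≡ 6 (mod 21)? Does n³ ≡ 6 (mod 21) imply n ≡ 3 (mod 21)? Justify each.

Only the forward direction holds.

(→) Suppose n ≡ 3 (mod 21). Write n = 21j + 3. Then (21j + 3)³ = 9261j³ + 3969j² + 567j + 27 = 21(441j³ + 189j² + 27j + 1) + 6, so n³ ≡ 6 (mod 21).

(←) This fails: take n = 6. Then 6³ = 216 ≡ 6 (mod 21), yet 6 ≡ 6 (mod 21), not 3.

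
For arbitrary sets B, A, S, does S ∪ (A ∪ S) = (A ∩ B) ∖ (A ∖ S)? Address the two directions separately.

Only the reverse inclusion holds.

(⟹) This inclusion fails. Take B = ∅, A = {1}, S = ∅; then 1 ∈ S ∪ (A ∪ S) but 1 ∉ (A ∩ B) ∖ (A ∖ S).

(⟸) Let x ∈ (A ∩ B) ∖ (A ∖ S). Then x ∈ B ∩ A ∩ S, from which x ∈ S ∪ (A ∪ S).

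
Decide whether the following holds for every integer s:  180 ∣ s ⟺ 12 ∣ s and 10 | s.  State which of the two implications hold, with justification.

(⇒) holds; (⇐) fails.

(⟹) If 180 ∣ s, write s = 180q. Since 180 = 15·12, s = 12·(15q), so 12 ∣ s; and since 180 = 18·10, s = 10·(18q), so 10 ∣ s.

(⟸) This fails: take s = 60. Both 12 ∣ 60 and 10 ∣ 60, yet 60 is not a multiple of 180 (since 60 = 0·180 + 60), so 180 ∤ 60.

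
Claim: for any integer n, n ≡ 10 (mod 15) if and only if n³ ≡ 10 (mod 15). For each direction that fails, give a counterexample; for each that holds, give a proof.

The biconditional holds.

(←) Suppose n³ ≡ 10 (mod 15). The only residue r in {0, …, 14} with r³ ≡ 10 (mod 15) is r = 10, so n ≡ 10 (mod 15).

(→) Suppose n ≡ 10 (mod 15). Write n = 15j + 10. Then (15j + 10)³ = 3375j³ + 6750j² + 4500j + 1000 = 15(225j³ + 450j² + 300j + 66) + 10, so n³ ≡ 10 (mod 15).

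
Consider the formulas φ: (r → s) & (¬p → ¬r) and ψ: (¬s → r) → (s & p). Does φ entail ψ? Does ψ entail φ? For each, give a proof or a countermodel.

[⇒] This fails. Under p = F, r = F, s = T, the left side is true but the right side is false.

[⇐] Assume the antecedent. If r is true, the antecedent forces (p = T, r = T, s = T), and (r → s) & (¬p → ¬r) holds there. If r is false, (r → s) & (¬p → ¬r) reduces to true regardless of the other variables. Either way (r → s) & (¬p → ¬r) holds.

Not equivalent: only (⇐) holds.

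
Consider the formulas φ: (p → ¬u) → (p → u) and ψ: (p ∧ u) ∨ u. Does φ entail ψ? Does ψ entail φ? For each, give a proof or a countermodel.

(⇒) fails; (⇐) holds.

Forward direction. This fails. Under u = F, p = F, the left side is true but the right side is false.

Converse. Assume the antecedent. If u is true, (p → ¬u) → (p → u) reduces to true regardless of the other variables. If u is false, the antecedent cannot hold. Either way (p → ¬u) → (p → u) holds.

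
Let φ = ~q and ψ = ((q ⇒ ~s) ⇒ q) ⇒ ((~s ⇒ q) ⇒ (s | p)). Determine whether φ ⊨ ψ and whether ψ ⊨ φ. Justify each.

(⟹) Assume the antecedent. If p is true, the consequent reduces to true regardless of the other variables. If p is false, the antecedent forces (p = F, q = F, s = F) or (p = F, q = F, s = T), and the consequent holds there. Either way the consequent holds.

(⟸) This fails. Under p = T, q = T, s = F, the left side is false but the right side is true.

The forward direction holds; the converse fails.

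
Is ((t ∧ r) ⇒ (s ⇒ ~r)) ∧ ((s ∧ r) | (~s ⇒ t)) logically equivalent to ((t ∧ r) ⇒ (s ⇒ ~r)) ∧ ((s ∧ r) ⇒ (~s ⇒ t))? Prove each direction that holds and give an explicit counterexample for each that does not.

[⇒] Assume the antecedent. If r is true, the antecedent forces (s = T, r = T, t = F) or (s = F, r = T, t = T), and the consequent holds there. If r is false, the consequent reduces to true regardless of the other variables. Either way the consequent holds.

[⇐] This fails. Under s = F, r = F, t = F, the left side is false but the right side is true.

Not equivalent: only (⇒) holds.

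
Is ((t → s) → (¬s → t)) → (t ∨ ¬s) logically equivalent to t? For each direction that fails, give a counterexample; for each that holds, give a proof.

(←) Assume the antecedent. If t is true, the consequent reduces to true regardless of the other variables. If t is false, the antecedent cannot hold. Either way the consequent holds.

(→) This fails. Under t = F, s = F, the left side is true but the right side is false.

Not equivalent: only (⇐) holds.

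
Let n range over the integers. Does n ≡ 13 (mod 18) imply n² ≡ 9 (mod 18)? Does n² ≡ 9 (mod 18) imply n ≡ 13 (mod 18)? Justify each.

Forward direction. This fails: take n = 13. Then 13 ≡ 13 (mod 18), but 13² = 169 ≡ 7 (mod 18), not 9.

Converse. This fails: take n = 3. Then 3² = 9 ≡ 9 (mod 18), yet 3 ≡ 3 (mod 18), not 13.

Neither implication holds.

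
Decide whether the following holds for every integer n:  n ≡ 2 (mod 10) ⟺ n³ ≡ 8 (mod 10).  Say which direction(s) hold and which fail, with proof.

[⇒] Suppose n ≡ 2 (mod 10). Write n = 10j + 2. Then (10j + 2)³ = 1000j³ + 600j² + 120j + 8 = 10(100j³ + 60j² + 12j) + 8, so n³ ≡ 8 (mod 10).

[⇐] Conversely, suppose n³ ≡ 8 (mod 10). The only residue r in {0, …, 9} with r³ ≡ 8 (mod 10) is r = 2, so n ≡ 2 (mod 10).

The biconditional holds.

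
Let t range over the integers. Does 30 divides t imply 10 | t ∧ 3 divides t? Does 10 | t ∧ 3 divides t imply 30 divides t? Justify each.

(→) If 30 ∣ t, write t = 30q. Since 30 = 3·10, t = 10·(3q), so 10 ∣ t; and since 30 = 10·3, t = 3·(10q), so 3 ∣ t.

(←) Suppose 10 ∣ t and 3 ∣ t. Any common multiple of 10 and 3 is a multiple of their lcm; here gcd(10, 3) = 1, so lcm(10, 3) = 10·3 = 30, so 30 ∣ t.

The biconditional holds.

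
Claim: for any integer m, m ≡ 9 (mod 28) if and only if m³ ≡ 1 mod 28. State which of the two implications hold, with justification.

[⇒] Suppose m ≡ 9 (mod 28). Write m = 28j + 9. Then (28j + 9)³ = 21952j³ + 21168j² + 6804j + 729 = 28(784j³ + 756j² + 243j + 26) + 1, so m³ ≡ 1 (mod 28).

[⇐] This fails: take m = 1. Then 1³ = 1 ≡ 1 (mod 28), yet 1 ≡ 1 (mod 28), not 9.

Only the forward implication holds.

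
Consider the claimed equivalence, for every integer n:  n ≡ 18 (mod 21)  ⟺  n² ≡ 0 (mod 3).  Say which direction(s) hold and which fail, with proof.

(←) This fails: take n = 0. Then 0² = 0 ≡ 0 (mod 3), yet 0 ≡ 0 (mod 21), not 18.

(→) Suppose n ≡ 18 (mod 21). Then n² ≡ 18² = 324 (mod 21), and since 3 ∣ 21, also n² ≡ 0 (mod 3).

The forward direction holds; the converse fails.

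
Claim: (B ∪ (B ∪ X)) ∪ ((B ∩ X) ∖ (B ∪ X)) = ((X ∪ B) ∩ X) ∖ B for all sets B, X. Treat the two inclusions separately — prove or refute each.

(⟹) This inclusion fails. Take B = {1}, X = ∅; then 1 ∈ (B ∪ (B ∪ X)) ∪ ((B ∩ X) ∖ (B ∪ X)) but 1 ∉ ((X ∪ B) ∩ X) ∖ B.

(⟸) Let x ∈ ((X ∪ B) ∩ X) ∖ B. Then x ∈ X and x ∉ B, from which x ∈ (B ∪ (B ∪ X)) ∪ ((B ∩ X) ∖ (B ∪ X)).

The sets are not equal: only the reverse inclusion holds.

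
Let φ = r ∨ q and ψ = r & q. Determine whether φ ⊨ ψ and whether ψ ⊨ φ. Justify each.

Only the converse holds.

(←) Assume the antecedent. If r is true, r ∨ q reduces to true regardless of the other variables. If r is false, the antecedent cannot hold. Either way r ∨ q holds.

(→) This fails. Under r = T, q = F, the left side is true but the right side is false.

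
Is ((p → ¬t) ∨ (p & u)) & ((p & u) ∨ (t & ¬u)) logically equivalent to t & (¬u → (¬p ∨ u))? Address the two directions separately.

Neither implication holds.

(⇒) This fails. Under t = F, u = T, p = T, the left side is true but the right side is false.

(⇐) This fails. Under t = T, u = T, p = F, the left side is false but the right side is true.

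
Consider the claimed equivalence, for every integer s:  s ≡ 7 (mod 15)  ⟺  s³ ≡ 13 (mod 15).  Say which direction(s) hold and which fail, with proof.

The biconditional holds.

(⟹) Suppose s ≡ 7 (mod 15). Write s = 15j + 7. Then (15j + 7)³ = 3375j³ + 4725j² + 2205j + 343 = 15(225j³ + 315j² + 147j + 22) + 13, so s³ ≡ 13 (mod 15).

(⟸) Conversely, suppose s³ ≡ 13 (mod 15). The only residue r in {0, …, 14} with r³ ≡ 13 (mod 15) is r = 7, so s ≡ 7 (mod 15).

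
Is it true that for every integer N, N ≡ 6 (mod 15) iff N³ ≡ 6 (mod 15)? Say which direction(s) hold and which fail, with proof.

(⟸) Suppose N³ ≡ 6 (mod 15). The only residue r in {0, …, 14} with r³ ≡ 6 (mod 15) is r = 6, so N ≡ 6 (mod 15).

(⟹) Suppose N ≡ 6 (mod 15). Write N = 15j + 6. Then (15j + 6)³ = 3375j³ + 4050j² + 1620j + 216 = 15(225j³ + 270j² + 108j + 14) + 6, so N³ ≡ 6 (mod 15).

The biconditional holds.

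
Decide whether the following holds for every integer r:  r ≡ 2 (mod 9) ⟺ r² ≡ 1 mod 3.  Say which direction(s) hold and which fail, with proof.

(→) Suppose r ≡ 2 (mod 9). Then r² ≡ 2² = 4 (mod 9), and since 3 ∣ 9, also r² ≡ 1 (mod 3).

(←) This fails: take r = 1. Then 1² = 1 ≡ 1 (mod 3), yet 1 ≡ 1 (mod 9), not 2.

The forward direction holds; the converse fails.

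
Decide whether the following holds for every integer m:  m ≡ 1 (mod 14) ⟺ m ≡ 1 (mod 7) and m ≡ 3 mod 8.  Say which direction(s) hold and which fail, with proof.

Only the converse holds.

(⟹) This fails: m = 1 gives 1 ≡ 1 (mod 14) but 1 ≡ 1 (mod 8), so the conjunction on the right does not hold.

(⟸) Conversely, if m ≡ 1 (mod 7) and m ≡ 3 (mod 8), then by the Chinese remainder theorem m ≡ 43 (mod 56). Since 43 ≡ 1 (mod 14) and 14 ∣ 56, we get m ≡ 1 (mod 14).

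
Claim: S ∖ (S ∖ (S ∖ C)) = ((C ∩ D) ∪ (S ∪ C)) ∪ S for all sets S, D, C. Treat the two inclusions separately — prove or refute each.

(⊆) Let x ∈ S ∖ (S ∖ (S ∖ C)). Then either x ∈ S and x ∉ D, C; or x ∈ S ∩ D and x ∉ C. In each case x ∈ ((C ∩ D) ∪ (S ∪ C)) ∪ S, so S ∖ (S ∖ (S ∖ C)) ⊆ ((C ∩ D) ∪ (S ∪ C)) ∪ S.

(⊇) This inclusion fails. Take S = ∅, D = ∅, C = {1}; then 1 ∈ ((C ∩ D) ∪ (S ∪ C)) ∪ S but 1 ∉ S ∖ (S ∖ (S ∖ C)).

The sets are not equal: only the forward inclusion holds.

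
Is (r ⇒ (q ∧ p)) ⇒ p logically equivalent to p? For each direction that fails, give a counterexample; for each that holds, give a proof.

(→) This fails. Under r = T, p = F, q = F, the left side is true but the right side is false.

(←) Assume the antecedent. If r is true, (r ⇒ (q ∧ p)) ⇒ p reduces to true regardless of the other variables. If r is false, the antecedent forces (r = F, p = T, q = F) or (r = F, p = T, q = T), and (r ⇒ (q ∧ p)) ⇒ p holds there. Either way (r ⇒ (q ∧ p)) ⇒ p holds.

Only the converse holds.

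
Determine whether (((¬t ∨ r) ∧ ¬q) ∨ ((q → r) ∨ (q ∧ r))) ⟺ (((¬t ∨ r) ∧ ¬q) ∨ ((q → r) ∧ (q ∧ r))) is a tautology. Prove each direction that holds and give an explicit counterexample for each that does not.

[⇒] This fails. Under r = F, t = T, q = F, the left side is true but the right side is false.

[⇐] Assume the antecedent. If r is true, the consequent reduces to true regardless of the other variables. If r is false, the antecedent forces (r = F, t = F, q = F), and the consequent holds there. Either way the consequent holds.

Not equivalent: only (⇐) holds.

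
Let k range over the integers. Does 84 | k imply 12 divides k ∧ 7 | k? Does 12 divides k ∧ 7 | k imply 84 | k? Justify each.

Both directions hold.

[⇒] If 84 ∣ k, write k = 84q. Since 84 = 7·12, k = 12·(7q), so 12 ∣ k; and since 84 = 12·7, k = 7·(12q), so 7 ∣ k.

[⇐] Suppose 12 ∣ k and 7 ∣ k. Any common multiple of 12 and 7 is a multiple of their lcm; here gcd(12, 7) = 1, so lcm(12, 7) = 12·7 = 84, so 84 ∣ k.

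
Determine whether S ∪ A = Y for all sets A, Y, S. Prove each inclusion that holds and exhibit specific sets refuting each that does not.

Both inclusions fail.

Forward inclusion. This inclusion fails. Take A = {1}, Y = ∅, S = ∅; then 1 ∈ S ∪ A but 1 ∉ Y.

Reverse inclusion. This inclusion fails. Take A = ∅, Y = {1}, S = ∅; then 1 ∈ Y but 1 ∉ S ∪ A.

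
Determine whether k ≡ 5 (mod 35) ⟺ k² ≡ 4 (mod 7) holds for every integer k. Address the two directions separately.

Only the forward implication holds.

(⇒) Suppose k ≡ 5 (mod 35). Then k² ≡ 5² = 25 (mod 35), and since 7 ∣ 35, also k² ≡ 4 (mod 7).

(⇐) This fails: take k = 2. Then 2² = 4 ≡ 4 (mod 7), yet 2 ≡ 2 (mod 35), not 5.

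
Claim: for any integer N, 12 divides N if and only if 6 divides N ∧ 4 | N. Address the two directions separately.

Both implications hold.

(⇒) If 12 ∣ N, write N = 12q. Since 12 = 2·6, N = 6·(2q), so 6 ∣ N; and since 12 = 3·4, N = 4·(3q), so 4 ∣ N.

(⇐) Suppose 6 ∣ N and 4 ∣ N. Any common multiple of 6 and 4 is a multiple of their lcm; here lcm(6, 4) = 6·4/gcd(6, 4) = 24/2 = 12, so 12 ∣ N.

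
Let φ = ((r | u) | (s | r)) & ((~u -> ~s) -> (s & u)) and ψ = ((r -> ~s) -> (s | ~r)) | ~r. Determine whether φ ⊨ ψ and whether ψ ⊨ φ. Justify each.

Forward direction. Assume the antecedent. If r is true, the antecedent forces (r = T, s = T, u = F) or (r = T, s = T, u = T), and ((r -> ~s) -> (s | ~r)) | ~r holds there. If r is false, ((r -> ~s) -> (s | ~r)) | ~r reduces to true regardless of the other variables. Either way ((r -> ~s) -> (s | ~r)) | ~r holds.

Converse. This fails. Under r = F, s = F, u = F, the left side is false but the right side is true.

Not equivalent: only (⇒) holds.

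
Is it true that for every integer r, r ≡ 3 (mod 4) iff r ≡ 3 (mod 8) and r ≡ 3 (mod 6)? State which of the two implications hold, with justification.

[⇒] This fails: r = 7 gives 7 ≡ 3 (mod 4) but 7 ≡ 7 (mod 8), so the conjunction on the right does not hold.

[⇐] Conversely, if r ≡ 3 (mod 8) and r ≡ 3 (mod 6), then by the Chinese remainder theorem r ≡ 3 (mod 24). Since 3 ≡ 3 (mod 4) and 4 ∣ 24, we get r ≡ 3 (mod 4).

Only the reverse direction holds.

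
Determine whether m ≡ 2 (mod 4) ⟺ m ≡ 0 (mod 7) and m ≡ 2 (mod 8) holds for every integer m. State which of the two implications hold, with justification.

(⟹) This fails: m = 2 gives 2 ≡ 2 (mod 4) but 2 ≡ 2 (mod 7), so the conjunction on the right does not hold.

(⟸) Conversely, if m ≡ 0 (mod 7) and m ≡ 2 (mod 8), then by the Chinese remainder theorem m ≡ 42 (mod 56). Since 42 ≡ 2 (mod 4) and 4 ∣ 56, we get m ≡ 2 (mod 4).

Only the reverse direction holds.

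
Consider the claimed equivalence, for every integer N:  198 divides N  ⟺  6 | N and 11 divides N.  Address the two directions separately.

(⟹) If 198 ∣ N, write N = 198q. Since 198 = 33·6, N = 6·(33q), so 6 ∣ N; and since 198 = 18·11, N = 11·(18q), so 11 ∣ N.

(⟸) This fails: take N = 66. Both 6 ∣ 66 and 11 ∣ 66, yet 66 is not a multiple of 198 (since 66 = 0·198 + 66), so 198 ∤ 66.

Only the forward implication holds.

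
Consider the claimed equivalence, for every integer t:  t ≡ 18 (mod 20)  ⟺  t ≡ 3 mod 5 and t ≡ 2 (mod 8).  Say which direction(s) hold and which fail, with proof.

(⇒) fails; (⇐) holds.

(⇐) If t ≡ 3 (mod 5) and t ≡ 2 (mod 8), then by the Chinese remainder theorem t ≡ 18 (mod 40). Since 18 ≡ 18 (mod 20) and 20 ∣ 40, we get t ≡ 18 (mod 20).

(⇒) This fails: t = 38 gives 38 ≡ 18 (mod 20) but 38 ≡ 6 (mod 8), so the conjunction on the right does not hold.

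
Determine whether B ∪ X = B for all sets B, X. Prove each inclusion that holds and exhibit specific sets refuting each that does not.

Forward inclusion. This inclusion fails. Take B = ∅, X = {1}; then 1 ∈ B ∪ X but 1 ∉ B.

Reverse inclusion. Let x ∈ B. Then either x ∈ B and x ∉ X; or x ∈ B ∩ X. In each case x ∈ B ∪ X, so B ⊆ B ∪ X.

(⊆) fails; (⊇) holds.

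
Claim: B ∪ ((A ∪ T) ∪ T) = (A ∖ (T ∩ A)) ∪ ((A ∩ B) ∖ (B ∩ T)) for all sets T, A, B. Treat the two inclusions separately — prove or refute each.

Only the reverse inclusion holds.

(⟹) This inclusion fails. Take T = {1}, A = ∅, B = ∅; then 1 ∈ B ∪ ((A ∪ T) ∪ T) but 1 ∉ (A ∖ (T ∩ A)) ∪ ((A ∩ B) ∖ (B ∩ T)).

(⟸) Let x ∈ (A ∖ (T ∩ A)) ∪ ((A ∩ B) ∖ (B ∩ T)). Then either x ∈ A and x ∉ T, B; or x ∈ A ∩ B and x ∉ T. In each case x ∈ B ∪ ((A ∪ T) ∪ T), so (A ∖ (T ∩ A)) ∪ ((A ∩ B) ∖ (B ∩ T)) ⊆ B ∪ ((A ∪ T) ∪ T).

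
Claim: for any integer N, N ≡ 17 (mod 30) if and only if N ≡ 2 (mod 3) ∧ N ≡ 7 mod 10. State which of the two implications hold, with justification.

Both implications hold.

(→) Suppose N ≡ 17 (mod 30); write N = 30j + 17. Since 3 ∣ 30, reducing mod 3 gives N ≡ 17 ≡ 2 (mod 3); since 10 ∣ 30, reducing mod 10 gives N ≡ 17 ≡ 7 (mod 10).

(←) Conversely, if N ≡ 2 (mod 3) and N ≡ 7 (mod 10), then by the Chinese remainder theorem N ≡ 17 (mod 30). This is exactly N ≡ 17 (mod 30).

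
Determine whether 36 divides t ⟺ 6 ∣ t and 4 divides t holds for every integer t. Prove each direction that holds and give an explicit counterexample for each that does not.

(⟹) If 36 ∣ t, write t = 36q. Since 36 = 6·6, t = 6·(6q), so 6 ∣ t; and since 36 = 9·4, t = 4·(9q), so 4 ∣ t.

(⟸) This fails: take t = 12. Both 6 ∣ 12 and 4 ∣ 12, yet 12 is not a multiple of 36 (since 12 = 0·36 + 12), so 36 ∤ 12.

(⇒) holds; (⇐) fails.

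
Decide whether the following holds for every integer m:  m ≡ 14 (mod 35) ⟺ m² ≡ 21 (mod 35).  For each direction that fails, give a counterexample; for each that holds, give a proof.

Not equivalent: only (⇒) holds.

(⟹) Suppose m ≡ 14 (mod 35). Write m = 35j + 14. Then (35j + 14)² = 1225j² + 980j + 196 = 35(35j² + 28j + 5) + 21, so m² ≡ 21 (mod 35).

(⟸) This fails: take m = 21. Then 21² = 441 ≡ 21 (mod 35), yet 21 ≡ 21 (mod 35), not 14.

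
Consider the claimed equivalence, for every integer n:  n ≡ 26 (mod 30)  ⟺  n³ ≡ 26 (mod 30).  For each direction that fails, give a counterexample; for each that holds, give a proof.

Forward direction. Suppose n ≡ 26 (mod 30). Write n = 30j + 26. Then (30j + 26)³ = 27000j³ + 70200j² + 60840j + 17576 = 30(900j³ + 2340j² + 2028j + 585) + 26, so n³ ≡ 26 (mod 30).

Converse. Suppose n³ ≡ 26 (mod 30). The only residue r in {0, …, 29} with r³ ≡ 26 (mod 30) is r = 26, so n ≡ 26 (mod 30).

Both directions hold; the statement is true.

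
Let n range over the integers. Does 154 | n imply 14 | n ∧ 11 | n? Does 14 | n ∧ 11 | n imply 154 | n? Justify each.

Both implications hold.

(→) If 154 ∣ n, write n = 154q. Since 154 = 11·14, n = 14·(11q), so 14 ∣ n; and since 154 = 14·11, n = 11·(14q), so 11 ∣ n.

(←) Suppose 14 ∣ n and 11 ∣ n. Any common multiple of 14 and 11 is a multiple of their lcm; here gcd(14, 11) = 1, so lcm(14, 11) = 14·11 = 154, so 154 ∣ n.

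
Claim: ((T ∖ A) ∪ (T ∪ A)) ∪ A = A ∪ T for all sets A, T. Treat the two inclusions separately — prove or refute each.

Both inclusions hold.

(⊇) Let x ∈ A ∪ T. Then either x ∈ A and x ∉ T; or x ∈ T and x ∉ A; or x ∈ A ∩ T. In each case x ∈ ((T ∖ A) ∪ (T ∪ A)) ∪ A, so A ∪ T ⊆ ((T ∖ A) ∪ (T ∪ A)) ∪ A.

(⊆) Let x ∈ ((T ∖ A) ∪ (T ∪ A)) ∪ A. Then either x ∈ A and x ∉ T; or x ∈ T and x ∉ A; or x ∈ A ∩ T. In each case x ∈ A ∪ T, so ((T ∖ A) ∪ (T ∪ A)) ∪ A ⊆ A ∪ T.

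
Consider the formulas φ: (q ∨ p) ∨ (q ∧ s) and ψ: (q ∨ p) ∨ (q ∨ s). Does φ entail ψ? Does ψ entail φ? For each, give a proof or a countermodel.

(⇐) This fails. Under p = F, q = F, s = T, the left side is false but the right side is true.

(⇒) Assume the antecedent. If p is true, (q ∨ p) ∨ (q ∨ s) reduces to true regardless of the other variables. If p is false, the antecedent forces (p = F, q = T, s = F) or (p = F, q = T, s = T), and (q ∨ p) ∨ (q ∨ s) holds there. Either way (q ∨ p) ∨ (q ∨ s) holds.

The forward direction holds; the converse fails.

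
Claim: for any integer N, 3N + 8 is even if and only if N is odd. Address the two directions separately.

(⟹) This fails: N = 4 gives 3N + 8 = 20, which is even, but 4 is even, not odd.

(⟸) This also fails: N = 5 is odd, but 3N + 8 = 23 is odd, not even.

Neither direction holds.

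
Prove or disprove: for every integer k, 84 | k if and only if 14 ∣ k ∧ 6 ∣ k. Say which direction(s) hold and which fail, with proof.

[⇐] This fails: take k = 42. Both 14 ∣ 42 and 6 ∣ 42, yet 42 is not a multiple of 84 (since 42 = 0·84 + 42), so 84 ∤ 42.

[⇒] If 84 ∣ k, write k = 84q. Since 84 = 6·14, k = 14·(6q), so 14 ∣ k; and since 84 = 14·6, k = 6·(14q), so 6 ∣ k.

(⇒) holds; (⇐) fails.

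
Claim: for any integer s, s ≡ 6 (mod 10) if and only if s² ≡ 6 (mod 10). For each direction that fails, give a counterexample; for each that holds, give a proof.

(⇒) holds; (⇐) fails.

(→) Suppose s ≡ 6 (mod 10). Write s = 10j + 6. Then (10j + 6)² = 100j² + 120j + 36 = 10(10j² + 12j + 3) + 6, so s² ≡ 6 (mod 10).

(←) This fails: take s = 4. Then 4² = 16 ≡ 6 (mod 10), yet 4 ≡ 4 (mod 10), not 6.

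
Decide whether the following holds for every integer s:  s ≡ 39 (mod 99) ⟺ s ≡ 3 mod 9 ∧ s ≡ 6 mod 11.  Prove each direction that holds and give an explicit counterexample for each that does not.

Forward direction. Suppose s ≡ 39 (mod 99); write s = 99j + 39. Since 9 ∣ 99, reducing mod 9 gives s ≡ 39 ≡ 3 (mod 9); since 11 ∣ 99, reducing mod 11 gives s ≡ 39 ≡ 6 (mod 11).

Converse. If s ≡ 3 (mod 9) and s ≡ 6 (mod 11), then by the Chinese remainder theorem s ≡ 39 (mod 99). This is exactly s ≡ 39 (mod 99).

Equivalent; both directions hold.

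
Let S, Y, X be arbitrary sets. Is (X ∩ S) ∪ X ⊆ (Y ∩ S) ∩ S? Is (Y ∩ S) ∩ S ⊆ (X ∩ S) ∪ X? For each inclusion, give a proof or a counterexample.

(⊆) This inclusion fails. Take S = ∅, Y = ∅, X = {1}; then 1 ∈ (X ∩ S) ∪ X but 1 ∉ (Y ∩ S) ∩ S.

(⊇) This inclusion fails. Take S = {1}, Y = {1}, X = ∅; then 1 ∈ (Y ∩ S) ∩ S but 1 ∉ (X ∩ S) ∪ X.

Neither inclusion holds.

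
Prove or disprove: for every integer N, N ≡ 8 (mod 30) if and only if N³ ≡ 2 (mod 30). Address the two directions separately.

[⇒] Suppose N ≡ 8 (mod 30). Write N = 30j + 8. Then (30j + 8)³ = 27000j³ + 21600j² + 5760j + 512 = 30(900j³ + 720j² + 192j + 17) + 2, so N³ ≡ 2 (mod 30).

[⇐] Conversely, suppose N³ ≡ 2 (mod 30). The only residue r in {0, …, 29} with r³ ≡ 2 (mod 30) is r = 8, so N ≡ 8 (mod 30).

Equivalent; both directions hold.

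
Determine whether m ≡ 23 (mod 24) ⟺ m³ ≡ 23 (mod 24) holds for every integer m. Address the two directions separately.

(⇐) Suppose m³ ≡ 23 (mod 24). The only residue r in {0, …, 23} with r³ ≡ 23 (mod 24) is r = 23, so m ≡ 23 (mod 24).

(⇒) Suppose m ≡ 23 (mod 24). Write m = 24j + 23. Then (24j + 23)³ = 13824j³ + 39744j² + 38088j + 12167 = 24(576j³ + 1656j² + 1587j + 506) + 23, so m³ ≡ 23 (mod 24).

Both directions hold.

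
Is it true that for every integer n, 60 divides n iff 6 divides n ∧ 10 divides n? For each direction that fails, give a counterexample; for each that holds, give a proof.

Not equivalent: only (⇒) holds.

[⇒] If 60 ∣ n, write n = 60q. Since 60 = 10·6, n = 6·(10q), so 6 ∣ n; and since 60 = 6·10, n = 10·(6q), so 10 ∣ n.

[⇐] This fails: take n = 30. Both 6 ∣ 30 and 10 ∣ 30, yet 30 is not a multiple of 60 (since 30 = 0·60 + 30), so 60 ∤ 30.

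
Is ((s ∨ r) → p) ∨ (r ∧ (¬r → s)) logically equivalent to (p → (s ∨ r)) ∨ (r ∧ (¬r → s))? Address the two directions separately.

Neither implication holds.

Forward direction. This fails. Under s = F, p = T, r = F, the left side is true but the right side is false.

Converse. This fails. Under s = T, p = F, r = F, the left side is false but the right side is true.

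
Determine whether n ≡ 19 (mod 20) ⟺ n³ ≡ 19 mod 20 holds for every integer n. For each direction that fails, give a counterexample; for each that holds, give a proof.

Both directions hold.

(⟹) Suppose n ≡ 19 (mod 20). Write n = 20j + 19. Then (20j + 19)³ = 8000j³ + 22800j² + 21660j + 6859 = 20(400j³ + 1140j² + 1083j + 342) + 19, so n³ ≡ 19 (mod 20).

(⟸) Conversely, suppose n³ ≡ 19 (mod 20). The only residue r in {0, …, 19} with r³ ≡ 19 (mod 20) is r = 19, so n ≡ 19 (mod 20).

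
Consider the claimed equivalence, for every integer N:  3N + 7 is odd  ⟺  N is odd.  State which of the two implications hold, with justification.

[⇒] This fails: N = 0 gives 3N + 7 = 7, which is odd, but 0 is even, not odd.

[⇐] This also fails: N = 7 is odd, but 3N + 7 = 28 is even, not odd.

Neither direction holds.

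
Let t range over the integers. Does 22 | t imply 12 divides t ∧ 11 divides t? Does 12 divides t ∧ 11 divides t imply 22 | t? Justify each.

(→) This fails: take t = 22. Certainly 22 ∣ 22, but 12 ∤ 22.

(←) Suppose 12 ∣ t and 11 ∣ t. Any common multiple of 12 and 11 is a multiple of their lcm; here gcd(12, 11) = 1, so lcm(12, 11) = 12·11 = 132, so 132 ∣ t. Since 22 ∣ 132, it follows that 22 ∣ t.

(⇒) fails; (⇐) holds.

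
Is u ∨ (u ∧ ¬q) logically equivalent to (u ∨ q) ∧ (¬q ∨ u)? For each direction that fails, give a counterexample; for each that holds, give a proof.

Forward direction. Assume the antecedent. If q is true, the antecedent forces (q = T, u = T), and (u ∨ q) ∧ (¬q ∨ u) holds there. If q is false, the antecedent forces (q = F, u = T), and (u ∨ q) ∧ (¬q ∨ u) holds there. Either way (u ∨ q) ∧ (¬q ∨ u) holds.

Converse. Assume the antecedent. If q is true, the antecedent forces (q = T, u = T), and u ∨ (u ∧ ¬q) holds there. If q is false, the antecedent forces (q = F, u = T), and u ∨ (u ∧ ¬q) holds there. Either way u ∨ (u ∧ ¬q) holds.

Both directions hold.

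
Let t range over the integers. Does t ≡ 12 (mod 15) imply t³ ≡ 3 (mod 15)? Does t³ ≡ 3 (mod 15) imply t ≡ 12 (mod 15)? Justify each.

Forward direction. Suppose t ≡ 12 (mod 15). Write t = 15j + 12. Then (15j + 12)³ = 3375j³ + 8100j² + 6480j + 1728 = 15(225j³ + 540j² + 432j + 115) + 3, so t³ ≡ 3 (mod 15).

Converse. Suppose t³ ≡ 3 (mod 15). The only residue r in {0, …, 14} with r³ ≡ 3 (mod 15) is r = 12, so t ≡ 12 (mod 15).

Both implications hold.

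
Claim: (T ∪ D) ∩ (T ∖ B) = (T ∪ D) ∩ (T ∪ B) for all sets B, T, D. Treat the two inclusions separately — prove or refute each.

The sets are not equal: only the forward inclusion holds.

(⊆) Let x ∈ (T ∪ D) ∩ (T ∖ B). Then either x ∈ T and x ∉ B, D; or x ∈ T ∩ D and x ∉ B. In each case x ∈ (T ∪ D) ∩ (T ∪ B), so (T ∪ D) ∩ (T ∖ B) ⊆ (T ∪ D) ∩ (T ∪ B).

(⊇) This inclusion fails. Take B = {1}, T = {1}, D = ∅; then 1 ∈ (T ∪ D) ∩ (T ∪ B) but 1 ∉ (T ∪ D) ∩ (T ∖ B).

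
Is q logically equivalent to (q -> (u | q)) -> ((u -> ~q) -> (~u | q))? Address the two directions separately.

Forward direction. Assume the antecedent. If q is true, the consequent reduces to true regardless of the other variables. If q is false, the antecedent cannot hold. Either way the consequent holds.

Converse. This fails. Under q = F, u = F, the left side is false but the right side is true.

Only the forward direction holds.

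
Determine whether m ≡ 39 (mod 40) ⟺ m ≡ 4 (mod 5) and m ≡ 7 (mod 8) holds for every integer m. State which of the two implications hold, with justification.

Equivalent; both directions hold.

[⇒] Suppose m ≡ 39 (mod 40); write m = 40j + 39. Since 5 ∣ 40, reducing mod 5 gives m ≡ 39 ≡ 4 (mod 5); since 8 ∣ 40, reducing mod 8 gives m ≡ 39 ≡ 7 (mod 8).

[⇐] Conversely, if m ≡ 4 (mod 5) and m ≡ 7 (mod 8), then by the Chinese remainder theorem m ≡ 39 (mod 40). This is exactly m ≡ 39 (mod 40).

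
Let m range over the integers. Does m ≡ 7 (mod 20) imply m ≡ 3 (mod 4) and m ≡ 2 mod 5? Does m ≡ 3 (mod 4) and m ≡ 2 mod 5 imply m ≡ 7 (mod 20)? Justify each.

Both directions hold.

[⇐] If m ≡ 3 (mod 4) and m ≡ 2 (mod 5), then by the Chinese remainder theorem m ≡ 7 (mod 20). This is exactly m ≡ 7 (mod 20).

[⇒] Suppose m ≡ 7 (mod 20); write m = 20j + 7. Since 4 ∣ 20, reducing mod 4 gives m ≡ 7 ≡ 3 (mod 4); since 5 ∣ 20, reducing mod 5 gives m ≡ 7 ≡ 2 (mod 5).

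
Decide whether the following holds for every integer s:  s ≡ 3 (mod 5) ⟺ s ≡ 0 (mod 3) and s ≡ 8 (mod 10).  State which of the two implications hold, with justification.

Not equivalent: only (⇐) holds.

[⇒] This fails: s = 3 gives 3 ≡ 3 (mod 5) but 3 ≡ 3 (mod 10), so the conjunction on the right does not hold.

[⇐] Conversely, if s ≡ 0 (mod 3) and s ≡ 8 (mod 10), then by the Chinese remainder theorem s ≡ 18 (mod 30). Since 18 ≡ 3 (mod 5) and 5 ∣ 30, we get s ≡ 3 (mod 5).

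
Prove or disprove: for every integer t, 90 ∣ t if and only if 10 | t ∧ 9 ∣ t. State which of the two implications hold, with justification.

Forward direction. If 90 ∣ t, write t = 90q. Since 90 = 9·10, t = 10·(9q), so 10 ∣ t; and since 90 = 10·9, t = 9·(10q), so 9 ∣ t.

Converse. Suppose 10 ∣ t and 9 ∣ t. Any common multiple of 10 and 9 is a multiple of their lcm; here gcd(10, 9) = 1, so lcm(10, 9) = 10·9 = 90, so 90 ∣ t.

Equivalent; both directions hold.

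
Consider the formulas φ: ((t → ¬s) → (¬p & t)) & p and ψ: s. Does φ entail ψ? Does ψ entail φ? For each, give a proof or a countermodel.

Not equivalent: only (⇒) holds.

[⇐] This fails. Under p = F, s = T, t = F, the left side is false but the right side is true.

[⇒] Assume the antecedent. If p is true, the antecedent forces (p = T, s = T, t = T), and s holds there. If p is false, the antecedent cannot hold. Either way s holds.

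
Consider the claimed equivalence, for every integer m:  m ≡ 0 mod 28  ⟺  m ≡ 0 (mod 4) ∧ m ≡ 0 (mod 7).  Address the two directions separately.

(⟹) Suppose m ≡ 0 (mod 28); write m = 28j + 0. Since 4 ∣ 28, reducing mod 4 gives m ≡ 0 (mod 4); since 7 ∣ 28, reducing mod 7 gives m ≡ 0 (mod 7).

(⟸) Conversely, if m ≡ 0 (mod 4) and m ≡ 0 (mod 7), then by the Chinese remainder theorem m ≡ 0 (mod 28). This is exactly m ≡ 0 (mod 28).

Both implications hold.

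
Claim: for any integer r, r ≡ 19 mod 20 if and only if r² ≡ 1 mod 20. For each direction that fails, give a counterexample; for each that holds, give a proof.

The forward direction holds; the converse fails.

(⟹) Suppose r ≡ 19 mod 20. Write r = 20j + 19. Then (20j + 19)² = 400j² + 760j + 361 = 20(20j² + 38j + 18) + 1, so r² ≡ 1 (mod 20).

(⟸) This fails: take r = 1. Then 1² = 1 ≡ 1 (mod 20), yet 1 ≡ 1 (mod 20), not 19.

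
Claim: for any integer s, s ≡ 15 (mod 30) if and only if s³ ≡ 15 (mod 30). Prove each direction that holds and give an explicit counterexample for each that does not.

(→) Suppose s ≡ 15 (mod 30). Write s = 30j + 15. Then (30j + 15)³ = 27000j³ + 40500j² + 20250j + 3375 = 30(900j³ + 1350j² + 675j + 112) + 15, so s³ ≡ 15 (mod 30).

(←) Conversely, suppose s³ ≡ 15 (mod 30). The only residue r in {0, …, 29} with r³ ≡ 15 (mod 30) is r = 15, so s ≡ 15 (mod 30).

The biconditional holds.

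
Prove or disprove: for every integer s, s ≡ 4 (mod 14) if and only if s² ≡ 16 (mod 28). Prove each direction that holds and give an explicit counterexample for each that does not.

Not equivalent: only (⇒) holds.

(⟹) Suppose s ≡ 4 (mod 14). Working modulo 28, s ∈ {4, 18}; for each such r, r² ≡ 16 (mod 28).

(⟸) This fails: take s = 10. Then 10² = 100 ≡ 16 (mod 28), yet 10 ≡ 10 (mod 14), not 4.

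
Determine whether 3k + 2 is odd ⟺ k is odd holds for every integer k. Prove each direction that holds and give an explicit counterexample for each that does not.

The biconditional holds.

Forward direction. Suppose 3k + 2 is odd. Since 3 is odd, 3k and k have the same parity, so 3k + 2 ≡ k + 2 (mod 2). As 2 is even, 3k + 2 is odd exactly when k is odd. Thus k is odd.

Converse. Suppose k is odd; write k = 2j + 1. Then 3k + 2 = 3·(2j + 1) + 2 = 2·3j + 5, which is odd.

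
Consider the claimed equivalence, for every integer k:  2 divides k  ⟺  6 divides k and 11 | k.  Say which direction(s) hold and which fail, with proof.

[⇐] Suppose 6 ∣ k and 11 ∣ k. Any common multiple of 6 and 11 is a multiple of their lcm; here gcd(6, 11) = 1, so lcm(6, 11) = 6·11 = 66, so 66 ∣ k. Since 2 ∣ 66, it follows that 2 ∣ k.

[⇒] This fails: take k = 2. Certainly 2 ∣ 2, but 6 ∤ 2.

Only the reverse direction holds.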